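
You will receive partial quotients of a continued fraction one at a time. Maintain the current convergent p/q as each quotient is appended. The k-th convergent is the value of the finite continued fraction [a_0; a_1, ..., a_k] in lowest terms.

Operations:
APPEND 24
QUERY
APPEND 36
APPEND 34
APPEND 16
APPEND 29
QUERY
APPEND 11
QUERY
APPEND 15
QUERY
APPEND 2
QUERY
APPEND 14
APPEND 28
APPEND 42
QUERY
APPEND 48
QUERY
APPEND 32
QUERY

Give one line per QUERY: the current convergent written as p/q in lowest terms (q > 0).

APPEND 24: p_0 = 24·1 + 0 = 24, q_0 = 24·0 + 1 = 1 → 24/1
APPEND 36: p_1 = 36·24 + 1 = 865, q_1 = 36·1 + 0 = 36 → 865/36
APPEND 34: p_2 = 34·865 + 24 = 29434, q_2 = 34·36 + 1 = 1225 → 29434/1225
APPEND 16: p_3 = 16·29434 + 865 = 471809, q_3 = 16·1225 + 36 = 19636 → 471809/19636
APPEND 29: p_4 = 29·471809 + 29434 = 13711895, q_4 = 29·19636 + 1225 = 570669 → 13711895/570669
APPEND 11: p_5 = 11·13711895 + 471809 = 151302654, q_5 = 11·570669 + 19636 = 6296995 → 151302654/6296995
APPEND 15: p_6 = 15·151302654 + 13711895 = 2283251705, q_6 = 15·6296995 + 570669 = 95025594 → 2283251705/95025594
APPEND 2: p_7 = 2·2283251705 + 151302654 = 4717806064, q_7 = 2·95025594 + 6296995 = 196348183 → 4717806064/196348183
APPEND 14: p_8 = 14·4717806064 + 2283251705 = 68332536601, q_8 = 14·196348183 + 95025594 = 2843900156 → 68332536601/2843900156
APPEND 28: p_9 = 28·68332536601 + 4717806064 = 1918028830892, q_9 = 28·2843900156 + 196348183 = 79825552551 → 1918028830892/79825552551
APPEND 42: p_10 = 42·1918028830892 + 68332536601 = 80625543434065, q_10 = 42·79825552551 + 2843900156 = 3355517107298 → 80625543434065/3355517107298
APPEND 48: p_11 = 48·80625543434065 + 1918028830892 = 3871944113666012, q_11 = 48·3355517107298 + 79825552551 = 161144646702855 → 3871944113666012/161144646702855
APPEND 32: p_12 = 32·3871944113666012 + 80625543434065 = 123982837180746449, q_12 = 32·161144646702855 + 3355517107298 = 5159984211598658 → 123982837180746449/5159984211598658

24/1
13711895/570669
151302654/6296995
2283251705/95025594
4717806064/196348183
80625543434065/3355517107298
3871944113666012/161144646702855
123982837180746449/5159984211598658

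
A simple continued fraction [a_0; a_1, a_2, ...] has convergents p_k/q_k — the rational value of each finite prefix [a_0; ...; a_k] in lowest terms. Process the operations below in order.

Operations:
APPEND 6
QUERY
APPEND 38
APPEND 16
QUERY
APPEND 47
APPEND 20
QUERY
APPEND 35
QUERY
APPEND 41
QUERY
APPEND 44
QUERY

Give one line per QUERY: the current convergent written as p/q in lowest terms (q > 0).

6/1
3670/609
3458050/573829
121204469/20112676
4972841279/825193545
218926220745/36328628656

APPEND 6: p_0 = 6·1 + 0 = 6, q_0 = 6·0 + 1 = 1 → 6/1
APPEND 38: p_1 = 38·6 + 1 = 229, q_1 = 38·1 + 0 = 38 → 229/38
APPEND 16: p_2 = 16·229 + 6 = 3670, q_2 = 16·38 + 1 = 609 → 3670/609
APPEND 47: p_3 = 47·3670 + 229 = 172719, q_3 = 47·609 + 38 = 28661 → 172719/28661
APPEND 20: p_4 = 20·172719 + 3670 = 3458050, q_4 = 20·28661 + 609 = 573829 → 3458050/573829
APPEND 35: p_5 = 35·3458050 + 172719 = 121204469, q_5 = 35·573829 + 28661 = 20112676 → 121204469/20112676
APPEND 41: p_6 = 41·121204469 + 3458050 = 4972841279, q_6 = 41·20112676 + 573829 = 825193545 → 4972841279/825193545
APPEND 44: p_7 = 44·4972841279 + 121204469 = 218926220745, q_7 = 44·825193545 + 20112676 = 36328628656 → 218926220745/36328628656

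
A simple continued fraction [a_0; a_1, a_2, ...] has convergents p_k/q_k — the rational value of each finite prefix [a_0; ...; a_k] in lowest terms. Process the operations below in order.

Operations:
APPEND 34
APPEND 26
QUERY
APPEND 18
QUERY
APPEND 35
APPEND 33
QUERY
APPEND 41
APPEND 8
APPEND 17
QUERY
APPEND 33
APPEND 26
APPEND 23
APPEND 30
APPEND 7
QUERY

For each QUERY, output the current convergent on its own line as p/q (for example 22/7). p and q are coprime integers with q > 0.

APPEND 34: p_0 = 34·1 + 0 = 34, q_0 = 34·0 + 1 = 1 → 34/1
APPEND 26: p_1 = 26·34 + 1 = 885, q_1 = 26·1 + 0 = 26 → 885/26
APPEND 18: p_2 = 18·885 + 34 = 15964, q_2 = 18·26 + 1 = 469 → 15964/469
APPEND 35: p_3 = 35·15964 + 885 = 559625, q_3 = 35·469 + 26 = 16441 → 559625/16441
APPEND 33: p_4 = 33·559625 + 15964 = 18483589, q_4 = 33·16441 + 469 = 543022 → 18483589/543022
APPEND 41: p_5 = 41·18483589 + 559625 = 758386774, q_5 = 41·543022 + 16441 = 22280343 → 758386774/22280343
APPEND 8: p_6 = 8·758386774 + 18483589 = 6085577781, q_6 = 8·22280343 + 543022 = 178785766 → 6085577781/178785766
APPEND 17: p_7 = 17·6085577781 + 758386774 = 104213209051, q_7 = 17·178785766 + 22280343 = 3061638365 → 104213209051/3061638365
APPEND 33: p_8 = 33·104213209051 + 6085577781 = 3445121476464, q_8 = 33·3061638365 + 178785766 = 101212851811 → 3445121476464/101212851811
APPEND 26: p_9 = 26·3445121476464 + 104213209051 = 89677371597115, q_9 = 26·101212851811 + 3061638365 = 2634595785451 → 89677371597115/2634595785451
APPEND 23: p_10 = 23·89677371597115 + 3445121476464 = 2066024668210109, q_10 = 23·2634595785451 + 101212851811 = 60696915917184 → 2066024668210109/60696915917184
APPEND 30: p_11 = 30·2066024668210109 + 89677371597115 = 62070417417900385, q_11 = 30·60696915917184 + 2634595785451 = 1823542073300971 → 62070417417900385/1823542073300971
APPEND 7: p_12 = 7·62070417417900385 + 2066024668210109 = 436558946593512804, q_12 = 7·1823542073300971 + 60696915917184 = 12825491429023981 → 436558946593512804/12825491429023981

885/26
15964/469
18483589/543022
104213209051/3061638365
436558946593512804/12825491429023981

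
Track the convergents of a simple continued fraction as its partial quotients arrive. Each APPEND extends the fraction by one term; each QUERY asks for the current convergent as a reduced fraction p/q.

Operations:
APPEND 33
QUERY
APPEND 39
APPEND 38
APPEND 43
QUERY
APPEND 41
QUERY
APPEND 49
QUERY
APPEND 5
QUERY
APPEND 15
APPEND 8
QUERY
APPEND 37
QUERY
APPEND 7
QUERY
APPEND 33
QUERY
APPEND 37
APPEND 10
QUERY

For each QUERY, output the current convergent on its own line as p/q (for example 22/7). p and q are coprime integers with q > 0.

33/1
2107299/63808
86448236/2617611
4238070863/128326747
21276802551/644251346
2608397675575/78981026842
96834104105403/2932090090091
680447126413396/20603611657479
22551589275747471/682851274786898
8373444092566445701/253543859062513948

APPEND 33: p_0 = 33·1 + 0 = 33, q_0 = 33·0 + 1 = 1 → 33/1
APPEND 39: p_1 = 39·33 + 1 = 1288, q_1 = 39·1 + 0 = 39 → 1288/39
APPEND 38: p_2 = 38·1288 + 33 = 48977, q_2 = 38·39 + 1 = 1483 → 48977/1483
APPEND 43: p_3 = 43·48977 + 1288 = 2107299, q_3 = 43·1483 + 39 = 63808 → 2107299/63808
APPEND 41: p_4 = 41·2107299 + 48977 = 86448236, q_4 = 41·63808 + 1483 = 2617611 → 86448236/2617611
APPEND 49: p_5 = 49·86448236 + 2107299 = 4238070863, q_5 = 49·2617611 + 63808 = 128326747 → 4238070863/128326747
APPEND 5: p_6 = 5·4238070863 + 86448236 = 21276802551, q_6 = 5·128326747 + 2617611 = 644251346 → 21276802551/644251346
APPEND 15: p_7 = 15·21276802551 + 4238070863 = 323390109128, q_7 = 15·644251346 + 128326747 = 9792096937 → 323390109128/9792096937
APPEND 8: p_8 = 8·323390109128 + 21276802551 = 2608397675575, q_8 = 8·9792096937 + 644251346 = 78981026842 → 2608397675575/78981026842
APPEND 37: p_9 = 37·2608397675575 + 323390109128 = 96834104105403, q_9 = 37·78981026842 + 9792096937 = 2932090090091 → 96834104105403/2932090090091
APPEND 7: p_10 = 7·96834104105403 + 2608397675575 = 680447126413396, q_10 = 7·2932090090091 + 78981026842 = 20603611657479 → 680447126413396/20603611657479
APPEND 33: p_11 = 33·680447126413396 + 96834104105403 = 22551589275747471, q_11 = 33·20603611657479 + 2932090090091 = 682851274786898 → 22551589275747471/682851274786898
APPEND 37: p_12 = 37·22551589275747471 + 680447126413396 = 835089250329069823, q_12 = 37·682851274786898 + 20603611657479 = 25286100778772705 → 835089250329069823/25286100778772705
APPEND 10: p_13 = 10·835089250329069823 + 22551589275747471 = 8373444092566445701, q_13 = 10·25286100778772705 + 682851274786898 = 253543859062513948 → 8373444092566445701/253543859062513948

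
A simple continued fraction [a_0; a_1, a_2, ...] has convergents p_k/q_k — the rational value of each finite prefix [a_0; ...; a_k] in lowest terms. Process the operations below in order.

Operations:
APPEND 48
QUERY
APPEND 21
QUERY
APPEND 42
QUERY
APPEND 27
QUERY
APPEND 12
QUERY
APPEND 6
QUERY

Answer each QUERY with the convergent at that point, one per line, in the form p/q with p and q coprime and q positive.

APPEND 48: p_0 = 48·1 + 0 = 48, q_0 = 48·0 + 1 = 1 → 48/1
APPEND 21: p_1 = 21·48 + 1 = 1009, q_1 = 21·1 + 0 = 21 → 1009/21
APPEND 42: p_2 = 42·1009 + 48 = 42426, q_2 = 42·21 + 1 = 883 → 42426/883
APPEND 27: p_3 = 27·42426 + 1009 = 1146511, q_3 = 27·883 + 21 = 23862 → 1146511/23862
APPEND 12: p_4 = 12·1146511 + 42426 = 13800558, q_4 = 12·23862 + 883 = 287227 → 13800558/287227
APPEND 6: p_5 = 6·13800558 + 1146511 = 83949859, q_5 = 6·287227 + 23862 = 1747224 → 83949859/1747224

48/1
1009/21
42426/883
1146511/23862
13800558/287227
83949859/1747224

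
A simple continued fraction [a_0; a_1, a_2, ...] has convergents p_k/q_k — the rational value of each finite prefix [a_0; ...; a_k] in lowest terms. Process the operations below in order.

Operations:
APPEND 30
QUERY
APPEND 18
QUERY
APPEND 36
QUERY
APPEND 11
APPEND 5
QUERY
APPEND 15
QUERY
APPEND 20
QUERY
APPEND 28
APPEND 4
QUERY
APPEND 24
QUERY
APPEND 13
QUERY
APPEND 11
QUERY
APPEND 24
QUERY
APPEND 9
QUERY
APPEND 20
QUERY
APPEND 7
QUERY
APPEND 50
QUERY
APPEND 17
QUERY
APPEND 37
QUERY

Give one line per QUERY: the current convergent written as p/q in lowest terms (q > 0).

APPEND 30: p_0 = 30·1 + 0 = 30, q_0 = 30·0 + 1 = 1 → 30/1
APPEND 18: p_1 = 18·30 + 1 = 541, q_1 = 18·1 + 0 = 18 → 541/18
APPEND 36: p_2 = 36·541 + 30 = 19506, q_2 = 36·18 + 1 = 649 → 19506/649
APPEND 11: p_3 = 11·19506 + 541 = 215107, q_3 = 11·649 + 18 = 7157 → 215107/7157
APPEND 5: p_4 = 5·215107 + 19506 = 1095041, q_4 = 5·7157 + 649 = 36434 → 1095041/36434
APPEND 15: p_5 = 15·1095041 + 215107 = 16640722, q_5 = 15·36434 + 7157 = 553667 → 16640722/553667
APPEND 20: p_6 = 20·16640722 + 1095041 = 333909481, q_6 = 20·553667 + 36434 = 11109774 → 333909481/11109774
APPEND 28: p_7 = 28·333909481 + 16640722 = 9366106190, q_7 = 28·11109774 + 553667 = 311627339 → 9366106190/311627339
APPEND 4: p_8 = 4·9366106190 + 333909481 = 37798334241, q_8 = 4·311627339 + 11109774 = 1257619130 → 37798334241/1257619130
APPEND 24: p_9 = 24·37798334241 + 9366106190 = 916526127974, q_9 = 24·1257619130 + 311627339 = 30494486459 → 916526127974/30494486459
APPEND 13: p_10 = 13·916526127974 + 37798334241 = 11952637997903, q_10 = 13·30494486459 + 1257619130 = 397685943097 → 11952637997903/397685943097
APPEND 11: p_11 = 11·11952637997903 + 916526127974 = 132395544104907, q_11 = 11·397685943097 + 30494486459 = 4405039860526 → 132395544104907/4405039860526
APPEND 24: p_12 = 24·132395544104907 + 11952637997903 = 3189445696515671, q_12 = 24·4405039860526 + 397685943097 = 106118642595721 → 3189445696515671/106118642595721
APPEND 9: p_13 = 9·3189445696515671 + 132395544104907 = 28837406812745946, q_13 = 9·106118642595721 + 4405039860526 = 959472823222015 → 28837406812745946/959472823222015
APPEND 20: p_14 = 20·28837406812745946 + 3189445696515671 = 579937581951434591, q_14 = 20·959472823222015 + 106118642595721 = 19295575107036021 → 579937581951434591/19295575107036021
APPEND 7: p_15 = 7·579937581951434591 + 28837406812745946 = 4088400480472788083, q_15 = 7·19295575107036021 + 959472823222015 = 136028498572474162 → 4088400480472788083/136028498572474162
APPEND 50: p_16 = 50·4088400480472788083 + 579937581951434591 = 204999961605590838741, q_16 = 50·136028498572474162 + 19295575107036021 = 6820720503730744121 → 204999961605590838741/6820720503730744121
APPEND 17: p_17 = 17·204999961605590838741 + 4088400480472788083 = 3489087747775517046680, q_17 = 17·6820720503730744121 + 136028498572474162 = 116088277061995124219 → 3489087747775517046680/116088277061995124219
APPEND 37: p_18 = 37·3489087747775517046680 + 204999961605590838741 = 129301246629299721565901, q_18 = 37·116088277061995124219 + 6820720503730744121 = 4302086971797550340224 → 129301246629299721565901/4302086971797550340224

30/1
541/18
19506/649
1095041/36434
16640722/553667
333909481/11109774
37798334241/1257619130
916526127974/30494486459
11952637997903/397685943097
132395544104907/4405039860526
3189445696515671/106118642595721
28837406812745946/959472823222015
579937581951434591/19295575107036021
4088400480472788083/136028498572474162
204999961605590838741/6820720503730744121
3489087747775517046680/116088277061995124219
129301246629299721565901/4302086971797550340224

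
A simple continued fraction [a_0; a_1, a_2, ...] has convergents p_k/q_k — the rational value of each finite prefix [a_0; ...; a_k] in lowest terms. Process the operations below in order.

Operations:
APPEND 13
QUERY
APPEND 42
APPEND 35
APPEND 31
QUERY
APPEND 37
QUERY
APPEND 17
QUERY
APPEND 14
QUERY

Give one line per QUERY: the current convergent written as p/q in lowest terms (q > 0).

13/1
594445/45643
22013623/1690262
374826036/28780097
5269578127/404611620

APPEND 13: p_0 = 13·1 + 0 = 13, q_0 = 13·0 + 1 = 1 → 13/1
APPEND 42: p_1 = 42·13 + 1 = 547, q_1 = 42·1 + 0 = 42 → 547/42
APPEND 35: p_2 = 35·547 + 13 = 19158, q_2 = 35·42 + 1 = 1471 → 19158/1471
APPEND 31: p_3 = 31·19158 + 547 = 594445, q_3 = 31·1471 + 42 = 45643 → 594445/45643
APPEND 37: p_4 = 37·594445 + 19158 = 22013623, q_4 = 37·45643 + 1471 = 1690262 → 22013623/1690262
APPEND 17: p_5 = 17·22013623 + 594445 = 374826036, q_5 = 17·1690262 + 45643 = 28780097 → 374826036/28780097
APPEND 14: p_6 = 14·374826036 + 22013623 = 5269578127, q_6 = 14·28780097 + 1690262 = 404611620 → 5269578127/404611620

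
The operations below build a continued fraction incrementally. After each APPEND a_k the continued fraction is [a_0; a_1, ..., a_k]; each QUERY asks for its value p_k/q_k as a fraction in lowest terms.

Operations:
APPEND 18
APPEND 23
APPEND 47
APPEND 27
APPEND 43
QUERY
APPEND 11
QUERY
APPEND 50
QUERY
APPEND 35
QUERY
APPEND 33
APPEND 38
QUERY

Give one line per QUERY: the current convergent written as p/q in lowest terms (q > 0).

22703571/1258273
250266817/13870240
12536044421/694770273
439011821552/24330829795
551436205735758/30561592663099

APPEND 18: p_0 = 18·1 + 0 = 18, q_0 = 18·0 + 1 = 1 → 18/1
APPEND 23: p_1 = 23·18 + 1 = 415, q_1 = 23·1 + 0 = 23 → 415/23
APPEND 47: p_2 = 47·415 + 18 = 19523, q_2 = 47·23 + 1 = 1082 → 19523/1082
APPEND 27: p_3 = 27·19523 + 415 = 527536, q_3 = 27·1082 + 23 = 29237 → 527536/29237
APPEND 43: p_4 = 43·527536 + 19523 = 22703571, q_4 = 43·29237 + 1082 = 1258273 → 22703571/1258273
APPEND 11: p_5 = 11·22703571 + 527536 = 250266817, q_5 = 11·1258273 + 29237 = 13870240 → 250266817/13870240
APPEND 50: p_6 = 50·250266817 + 22703571 = 12536044421, q_6 = 50·13870240 + 1258273 = 694770273 → 12536044421/694770273
APPEND 35: p_7 = 35·12536044421 + 250266817 = 439011821552, q_7 = 35·694770273 + 13870240 = 24330829795 → 439011821552/24330829795
APPEND 33: p_8 = 33·439011821552 + 12536044421 = 14499926155637, q_8 = 33·24330829795 + 694770273 = 803612153508 → 14499926155637/803612153508
APPEND 38: p_9 = 38·14499926155637 + 439011821552 = 551436205735758, q_9 = 38·803612153508 + 24330829795 = 30561592663099 → 551436205735758/30561592663099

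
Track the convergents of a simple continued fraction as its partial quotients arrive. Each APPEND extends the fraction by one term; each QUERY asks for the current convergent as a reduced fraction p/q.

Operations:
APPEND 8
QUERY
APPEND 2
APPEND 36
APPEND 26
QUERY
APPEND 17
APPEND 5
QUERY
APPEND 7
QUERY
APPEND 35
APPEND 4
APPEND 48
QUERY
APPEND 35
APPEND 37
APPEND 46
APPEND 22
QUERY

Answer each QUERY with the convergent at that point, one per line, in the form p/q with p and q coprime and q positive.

8/1
16137/1900
1390882/163765
10011123/1178728
68374109995/8050493229
89870608319970023/10581530404109646

APPEND 8: p_0 = 8·1 + 0 = 8, q_0 = 8·0 + 1 = 1 → 8/1
APPEND 2: p_1 = 2·8 + 1 = 17, q_1 = 2·1 + 0 = 2 → 17/2
APPEND 36: p_2 = 36·17 + 8 = 620, q_2 = 36·2 + 1 = 73 → 620/73
APPEND 26: p_3 = 26·620 + 17 = 16137, q_3 = 26·73 + 2 = 1900 → 16137/1900
APPEND 17: p_4 = 17·16137 + 620 = 274949, q_4 = 17·1900 + 73 = 32373 → 274949/32373
APPEND 5: p_5 = 5·274949 + 16137 = 1390882, q_5 = 5·32373 + 1900 = 163765 → 1390882/163765
APPEND 7: p_6 = 7·1390882 + 274949 = 10011123, q_6 = 7·163765 + 32373 = 1178728 → 10011123/1178728
APPEND 35: p_7 = 35·10011123 + 1390882 = 351780187, q_7 = 35·1178728 + 163765 = 41419245 → 351780187/41419245
APPEND 4: p_8 = 4·351780187 + 10011123 = 1417131871, q_8 = 4·41419245 + 1178728 = 166855708 → 1417131871/166855708
APPEND 48: p_9 = 48·1417131871 + 351780187 = 68374109995, q_9 = 48·166855708 + 41419245 = 8050493229 → 68374109995/8050493229
APPEND 35: p_10 = 35·68374109995 + 1417131871 = 2394510981696, q_10 = 35·8050493229 + 166855708 = 281934118723 → 2394510981696/281934118723
APPEND 37: p_11 = 37·2394510981696 + 68374109995 = 88665280432747, q_11 = 37·281934118723 + 8050493229 = 10439612885980 → 88665280432747/10439612885980
APPEND 46: p_12 = 46·88665280432747 + 2394510981696 = 4080997410888058, q_12 = 46·10439612885980 + 281934118723 = 480504126873803 → 4080997410888058/480504126873803
APPEND 22: p_13 = 22·4080997410888058 + 88665280432747 = 89870608319970023, q_13 = 22·480504126873803 + 10439612885980 = 10581530404109646 → 89870608319970023/10581530404109646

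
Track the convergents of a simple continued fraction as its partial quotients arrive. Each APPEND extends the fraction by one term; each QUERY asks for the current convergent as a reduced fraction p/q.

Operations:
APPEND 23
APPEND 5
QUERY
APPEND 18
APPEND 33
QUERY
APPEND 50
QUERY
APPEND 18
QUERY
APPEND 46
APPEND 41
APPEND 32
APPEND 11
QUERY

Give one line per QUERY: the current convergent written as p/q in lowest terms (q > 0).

APPEND 23: p_0 = 23·1 + 0 = 23, q_0 = 23·0 + 1 = 1 → 23/1
APPEND 5: p_1 = 5·23 + 1 = 116, q_1 = 5·1 + 0 = 5 → 116/5
APPEND 18: p_2 = 18·116 + 23 = 2111, q_2 = 18·5 + 1 = 91 → 2111/91
APPEND 33: p_3 = 33·2111 + 116 = 69779, q_3 = 33·91 + 5 = 3008 → 69779/3008
APPEND 50: p_4 = 50·69779 + 2111 = 3491061, q_4 = 50·3008 + 91 = 150491 → 3491061/150491
APPEND 18: p_5 = 18·3491061 + 69779 = 62908877, q_5 = 18·150491 + 3008 = 2711846 → 62908877/2711846
APPEND 46: p_6 = 46·62908877 + 3491061 = 2897299403, q_6 = 46·2711846 + 150491 = 124895407 → 2897299403/124895407
APPEND 41: p_7 = 41·2897299403 + 62908877 = 118852184400, q_7 = 41·124895407 + 2711846 = 5123423533 → 118852184400/5123423533
APPEND 32: p_8 = 32·118852184400 + 2897299403 = 3806167200203, q_8 = 32·5123423533 + 124895407 = 164074448463 → 3806167200203/164074448463
APPEND 11: p_9 = 11·3806167200203 + 118852184400 = 41986691386633, q_9 = 11·164074448463 + 5123423533 = 1809942356626 → 41986691386633/1809942356626

116/5
69779/3008
3491061/150491
62908877/2711846
41986691386633/1809942356626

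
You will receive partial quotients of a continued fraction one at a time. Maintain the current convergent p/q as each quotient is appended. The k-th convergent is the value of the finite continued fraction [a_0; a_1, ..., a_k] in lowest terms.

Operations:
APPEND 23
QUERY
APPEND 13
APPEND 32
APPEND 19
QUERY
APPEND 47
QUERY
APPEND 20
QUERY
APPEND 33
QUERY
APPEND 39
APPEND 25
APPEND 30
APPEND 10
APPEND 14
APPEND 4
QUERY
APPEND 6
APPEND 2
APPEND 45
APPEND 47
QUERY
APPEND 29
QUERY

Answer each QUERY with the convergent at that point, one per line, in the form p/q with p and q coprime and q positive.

APPEND 23: p_0 = 23·1 + 0 = 23, q_0 = 23·0 + 1 = 1 → 23/1
APPEND 13: p_1 = 13·23 + 1 = 300, q_1 = 13·1 + 0 = 13 → 300/13
APPEND 32: p_2 = 32·300 + 23 = 9623, q_2 = 32·13 + 1 = 417 → 9623/417
APPEND 19: p_3 = 19·9623 + 300 = 183137, q_3 = 19·417 + 13 = 7936 → 183137/7936
APPEND 47: p_4 = 47·183137 + 9623 = 8617062, q_4 = 47·7936 + 417 = 373409 → 8617062/373409
APPEND 20: p_5 = 20·8617062 + 183137 = 172524377, q_5 = 20·373409 + 7936 = 7476116 → 172524377/7476116
APPEND 33: p_6 = 33·172524377 + 8617062 = 5701921503, q_6 = 33·7476116 + 373409 = 247085237 → 5701921503/247085237
APPEND 39: p_7 = 39·5701921503 + 172524377 = 222547462994, q_7 = 39·247085237 + 7476116 = 9643800359 → 222547462994/9643800359
APPEND 25: p_8 = 25·222547462994 + 5701921503 = 5569388496353, q_8 = 25·9643800359 + 247085237 = 241342094212 → 5569388496353/241342094212
APPEND 30: p_9 = 30·5569388496353 + 222547462994 = 167304202353584, q_9 = 30·241342094212 + 9643800359 = 7249906626719 → 167304202353584/7249906626719
APPEND 10: p_10 = 10·167304202353584 + 5569388496353 = 1678611412032193, q_10 = 10·7249906626719 + 241342094212 = 72740408361402 → 1678611412032193/72740408361402
APPEND 14: p_11 = 14·1678611412032193 + 167304202353584 = 23667863970804286, q_11 = 14·72740408361402 + 7249906626719 = 1025615623686347 → 23667863970804286/1025615623686347
APPEND 4: p_12 = 4·23667863970804286 + 1678611412032193 = 96350067295249337, q_12 = 4·1025615623686347 + 72740408361402 = 4175202903106790 → 96350067295249337/4175202903106790
APPEND 6: p_13 = 6·96350067295249337 + 23667863970804286 = 601768267742300308, q_13 = 6·4175202903106790 + 1025615623686347 = 26076833042327087 → 601768267742300308/26076833042327087
APPEND 2: p_14 = 2·601768267742300308 + 96350067295249337 = 1299886602779849953, q_14 = 2·26076833042327087 + 4175202903106790 = 56328868987760964 → 1299886602779849953/56328868987760964
APPEND 45: p_15 = 45·1299886602779849953 + 601768267742300308 = 59096665392835548193, q_15 = 45·56328868987760964 + 26076833042327087 = 2560875937491570467 → 59096665392835548193/2560875937491570467
APPEND 47: p_16 = 47·59096665392835548193 + 1299886602779849953 = 2778843160066050615024, q_16 = 47·2560875937491570467 + 56328868987760964 = 120417497931091572913 → 2778843160066050615024/120417497931091572913
APPEND 29: p_17 = 29·2778843160066050615024 + 59096665392835548193 = 80645548307308303383889, q_17 = 29·120417497931091572913 + 2560875937491570467 = 3494668315939147184944 → 80645548307308303383889/3494668315939147184944

23/1
183137/7936
8617062/373409
172524377/7476116
5701921503/247085237
96350067295249337/4175202903106790
2778843160066050615024/120417497931091572913
80645548307308303383889/3494668315939147184944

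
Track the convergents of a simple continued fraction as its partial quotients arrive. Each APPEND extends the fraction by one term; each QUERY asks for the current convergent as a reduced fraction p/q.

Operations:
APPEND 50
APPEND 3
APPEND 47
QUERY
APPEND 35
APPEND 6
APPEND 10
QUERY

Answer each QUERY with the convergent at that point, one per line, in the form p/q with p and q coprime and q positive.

7147/142
15339526/304773

APPEND 50: p_0 = 50·1 + 0 = 50, q_0 = 50·0 + 1 = 1 → 50/1
APPEND 3: p_1 = 3·50 + 1 = 151, q_1 = 3·1 + 0 = 3 → 151/3
APPEND 47: p_2 = 47·151 + 50 = 7147, q_2 = 47·3 + 1 = 142 → 7147/142
APPEND 35: p_3 = 35·7147 + 151 = 250296, q_3 = 35·142 + 3 = 4973 → 250296/4973
APPEND 6: p_4 = 6·250296 + 7147 = 1508923, q_4 = 6·4973 + 142 = 29980 → 1508923/29980
APPEND 10: p_5 = 10·1508923 + 250296 = 15339526, q_5 = 10·29980 + 4973 = 304773 → 15339526/304773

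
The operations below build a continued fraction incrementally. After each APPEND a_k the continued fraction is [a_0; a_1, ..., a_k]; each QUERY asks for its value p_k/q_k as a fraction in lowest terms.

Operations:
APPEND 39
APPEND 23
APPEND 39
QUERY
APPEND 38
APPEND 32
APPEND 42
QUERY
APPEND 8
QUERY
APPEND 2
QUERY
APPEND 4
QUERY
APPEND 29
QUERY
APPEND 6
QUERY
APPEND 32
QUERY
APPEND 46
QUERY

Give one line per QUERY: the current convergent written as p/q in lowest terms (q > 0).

35061/898
1794648082/45965431
14399882629/368817050
30594413340/783599531
136777535989/3503215174
3997142957021/102376839577
24119635278115/617764252636
775825471856701/19870832923929
35712091340686361/914676078753370

APPEND 39: p_0 = 39·1 + 0 = 39, q_0 = 39·0 + 1 = 1 → 39/1
APPEND 23: p_1 = 23·39 + 1 = 898, q_1 = 23·1 + 0 = 23 → 898/23
APPEND 39: p_2 = 39·898 + 39 = 35061, q_2 = 39·23 + 1 = 898 → 35061/898
APPEND 38: p_3 = 38·35061 + 898 = 1333216, q_3 = 38·898 + 23 = 34147 → 1333216/34147
APPEND 32: p_4 = 32·1333216 + 35061 = 42697973, q_4 = 32·34147 + 898 = 1093602 → 42697973/1093602
APPEND 42: p_5 = 42·42697973 + 1333216 = 1794648082, q_5 = 42·1093602 + 34147 = 45965431 → 1794648082/45965431
APPEND 8: p_6 = 8·1794648082 + 42697973 = 14399882629, q_6 = 8·45965431 + 1093602 = 368817050 → 14399882629/368817050
APPEND 2: p_7 = 2·14399882629 + 1794648082 = 30594413340, q_7 = 2·368817050 + 45965431 = 783599531 → 30594413340/783599531
APPEND 4: p_8 = 4·30594413340 + 14399882629 = 136777535989, q_8 = 4·783599531 + 368817050 = 3503215174 → 136777535989/3503215174
APPEND 29: p_9 = 29·136777535989 + 30594413340 = 3997142957021, q_9 = 29·3503215174 + 783599531 = 102376839577 → 3997142957021/102376839577
APPEND 6: p_10 = 6·3997142957021 + 136777535989 = 24119635278115, q_10 = 6·102376839577 + 3503215174 = 617764252636 → 24119635278115/617764252636
APPEND 32: p_11 = 32·24119635278115 + 3997142957021 = 775825471856701, q_11 = 32·617764252636 + 102376839577 = 19870832923929 → 775825471856701/19870832923929
APPEND 46: p_12 = 46·775825471856701 + 24119635278115 = 35712091340686361, q_12 = 46·19870832923929 + 617764252636 = 914676078753370 → 35712091340686361/914676078753370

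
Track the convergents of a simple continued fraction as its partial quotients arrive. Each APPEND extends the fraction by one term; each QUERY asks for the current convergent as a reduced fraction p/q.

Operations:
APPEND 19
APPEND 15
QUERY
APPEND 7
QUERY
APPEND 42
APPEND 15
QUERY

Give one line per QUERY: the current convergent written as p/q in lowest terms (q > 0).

286/15
2021/106
1279541/67111

APPEND 19: p_0 = 19·1 + 0 = 19, q_0 = 19·0 + 1 = 1 → 19/1
APPEND 15: p_1 = 15·19 + 1 = 286, q_1 = 15·1 + 0 = 15 → 286/15
APPEND 7: p_2 = 7·286 + 19 = 2021, q_2 = 7·15 + 1 = 106 → 2021/106
APPEND 42: p_3 = 42·2021 + 286 = 85168, q_3 = 42·106 + 15 = 4467 → 85168/4467
APPEND 15: p_4 = 15·85168 + 2021 = 1279541, q_4 = 15·4467 + 106 = 67111 → 1279541/67111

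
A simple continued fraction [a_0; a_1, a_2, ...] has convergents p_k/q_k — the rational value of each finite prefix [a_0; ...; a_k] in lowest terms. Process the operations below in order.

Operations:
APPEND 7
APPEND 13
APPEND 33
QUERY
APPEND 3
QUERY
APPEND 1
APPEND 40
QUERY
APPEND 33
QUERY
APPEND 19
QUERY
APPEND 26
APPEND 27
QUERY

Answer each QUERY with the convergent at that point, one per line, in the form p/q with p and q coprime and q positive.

3043/430
9221/1303
499781/70623
16505037/2332292
314095484/44384171
221254761251/31265044097

APPEND 7: p_0 = 7·1 + 0 = 7, q_0 = 7·0 + 1 = 1 → 7/1
APPEND 13: p_1 = 13·7 + 1 = 92, q_1 = 13·1 + 0 = 13 → 92/13
APPEND 33: p_2 = 33·92 + 7 = 3043, q_2 = 33·13 + 1 = 430 → 3043/430
APPEND 3: p_3 = 3·3043 + 92 = 9221, q_3 = 3·430 + 13 = 1303 → 9221/1303
APPEND 1: p_4 = 1·9221 + 3043 = 12264, q_4 = 1·1303 + 430 = 1733 → 12264/1733
APPEND 40: p_5 = 40·12264 + 9221 = 499781, q_5 = 40·1733 + 1303 = 70623 → 499781/70623
APPEND 33: p_6 = 33·499781 + 12264 = 16505037, q_6 = 33·70623 + 1733 = 2332292 → 16505037/2332292
APPEND 19: p_7 = 19·16505037 + 499781 = 314095484, q_7 = 19·2332292 + 70623 = 44384171 → 314095484/44384171
APPEND 26: p_8 = 26·314095484 + 16505037 = 8182987621, q_8 = 26·44384171 + 2332292 = 1156320738 → 8182987621/1156320738
APPEND 27: p_9 = 27·8182987621 + 314095484 = 221254761251, q_9 = 27·1156320738 + 44384171 = 31265044097 → 221254761251/31265044097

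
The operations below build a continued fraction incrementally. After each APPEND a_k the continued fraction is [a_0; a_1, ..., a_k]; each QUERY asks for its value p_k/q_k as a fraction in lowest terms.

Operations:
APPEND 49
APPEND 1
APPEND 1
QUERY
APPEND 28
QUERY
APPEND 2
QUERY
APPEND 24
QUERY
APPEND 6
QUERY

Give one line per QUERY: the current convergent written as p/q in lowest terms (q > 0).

APPEND 49: p_0 = 49·1 + 0 = 49, q_0 = 49·0 + 1 = 1 → 49/1
APPEND 1: p_1 = 1·49 + 1 = 50, q_1 = 1·1 + 0 = 1 → 50/1
APPEND 1: p_2 = 1·50 + 49 = 99, q_2 = 1·1 + 1 = 2 → 99/2
APPEND 28: p_3 = 28·99 + 50 = 2822, q_3 = 28·2 + 1 = 57 → 2822/57
APPEND 2: p_4 = 2·2822 + 99 = 5743, q_4 = 2·57 + 2 = 116 → 5743/116
APPEND 24: p_5 = 24·5743 + 2822 = 140654, q_5 = 24·116 + 57 = 2841 → 140654/2841
APPEND 6: p_6 = 6·140654 + 5743 = 849667, q_6 = 6·2841 + 116 = 17162 → 849667/17162

99/2
2822/57
5743/116
140654/2841
849667/17162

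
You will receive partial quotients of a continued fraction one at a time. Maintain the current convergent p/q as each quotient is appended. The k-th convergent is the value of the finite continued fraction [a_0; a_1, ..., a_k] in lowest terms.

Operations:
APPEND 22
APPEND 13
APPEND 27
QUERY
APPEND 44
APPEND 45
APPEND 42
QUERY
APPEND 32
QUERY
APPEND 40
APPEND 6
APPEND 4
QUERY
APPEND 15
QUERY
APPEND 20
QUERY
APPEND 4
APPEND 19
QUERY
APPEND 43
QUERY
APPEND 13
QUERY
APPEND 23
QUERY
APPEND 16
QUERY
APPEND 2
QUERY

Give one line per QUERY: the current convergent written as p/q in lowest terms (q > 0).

APPEND 22: p_0 = 22·1 + 0 = 22, q_0 = 22·0 + 1 = 1 → 22/1
APPEND 13: p_1 = 13·22 + 1 = 287, q_1 = 13·1 + 0 = 13 → 287/13
APPEND 27: p_2 = 27·287 + 22 = 7771, q_2 = 27·13 + 1 = 352 → 7771/352
APPEND 44: p_3 = 44·7771 + 287 = 342211, q_3 = 44·352 + 13 = 15501 → 342211/15501
APPEND 45: p_4 = 45·342211 + 7771 = 15407266, q_4 = 45·15501 + 352 = 697897 → 15407266/697897
APPEND 42: p_5 = 42·15407266 + 342211 = 647447383, q_5 = 42·697897 + 15501 = 29327175 → 647447383/29327175
APPEND 32: p_6 = 32·647447383 + 15407266 = 20733723522, q_6 = 32·29327175 + 697897 = 939167497 → 20733723522/939167497
APPEND 40: p_7 = 40·20733723522 + 647447383 = 829996388263, q_7 = 40·939167497 + 29327175 = 37596027055 → 829996388263/37596027055
APPEND 6: p_8 = 6·829996388263 + 20733723522 = 5000712053100, q_8 = 6·37596027055 + 939167497 = 226515329827 → 5000712053100/226515329827
APPEND 4: p_9 = 4·5000712053100 + 829996388263 = 20832844600663, q_9 = 4·226515329827 + 37596027055 = 943657346363 → 20832844600663/943657346363
APPEND 15: p_10 = 15·20832844600663 + 5000712053100 = 317493381063045, q_10 = 15·943657346363 + 226515329827 = 14381375525272 → 317493381063045/14381375525272
APPEND 20: p_11 = 20·317493381063045 + 20832844600663 = 6370700465861563, q_11 = 20·14381375525272 + 943657346363 = 288571167851803 → 6370700465861563/288571167851803
APPEND 4: p_12 = 4·6370700465861563 + 317493381063045 = 25800295244509297, q_12 = 4·288571167851803 + 14381375525272 = 1168666046932484 → 25800295244509297/1168666046932484
APPEND 19: p_13 = 19·25800295244509297 + 6370700465861563 = 496576310111538206, q_13 = 19·1168666046932484 + 288571167851803 = 22493226059568999 → 496576310111538206/22493226059568999
APPEND 43: p_14 = 43·496576310111538206 + 25800295244509297 = 21378581630040652155, q_14 = 43·22493226059568999 + 1168666046932484 = 968377386608399441 → 21378581630040652155/968377386608399441
APPEND 13: p_15 = 13·21378581630040652155 + 496576310111538206 = 278418137500640016221, q_15 = 13·968377386608399441 + 22493226059568999 = 12611399251968761732 → 278418137500640016221/12611399251968761732
APPEND 23: p_16 = 23·278418137500640016221 + 21378581630040652155 = 6424995744144761025238, q_16 = 23·12611399251968761732 + 968377386608399441 = 291030560181889919277 → 6424995744144761025238/291030560181889919277
APPEND 16: p_17 = 16·6424995744144761025238 + 278418137500640016221 = 103078350043816816420029, q_17 = 16·291030560181889919277 + 12611399251968761732 = 4669100362162207470164 → 103078350043816816420029/4669100362162207470164
APPEND 2: p_18 = 2·103078350043816816420029 + 6424995744144761025238 = 212581695831778393865296, q_18 = 2·4669100362162207470164 + 291030560181889919277 = 9629231284506304859605 → 212581695831778393865296/9629231284506304859605

7771/352
647447383/29327175
20733723522/939167497
20832844600663/943657346363
317493381063045/14381375525272
6370700465861563/288571167851803
496576310111538206/22493226059568999
21378581630040652155/968377386608399441
278418137500640016221/12611399251968761732
6424995744144761025238/291030560181889919277
103078350043816816420029/4669100362162207470164
212581695831778393865296/9629231284506304859605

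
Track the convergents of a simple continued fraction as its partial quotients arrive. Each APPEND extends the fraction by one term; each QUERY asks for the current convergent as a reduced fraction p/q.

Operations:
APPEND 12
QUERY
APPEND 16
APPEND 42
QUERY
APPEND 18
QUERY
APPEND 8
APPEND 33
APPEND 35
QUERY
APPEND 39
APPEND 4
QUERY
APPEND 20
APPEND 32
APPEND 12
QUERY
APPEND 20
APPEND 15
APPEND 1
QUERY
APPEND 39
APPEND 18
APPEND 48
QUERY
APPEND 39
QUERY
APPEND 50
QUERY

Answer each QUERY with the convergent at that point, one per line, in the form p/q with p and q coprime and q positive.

APPEND 12: p_0 = 12·1 + 0 = 12, q_0 = 12·0 + 1 = 1 → 12/1
APPEND 16: p_1 = 16·12 + 1 = 193, q_1 = 16·1 + 0 = 16 → 193/16
APPEND 42: p_2 = 42·193 + 12 = 8118, q_2 = 42·16 + 1 = 673 → 8118/673
APPEND 18: p_3 = 18·8118 + 193 = 146317, q_3 = 18·673 + 16 = 12130 → 146317/12130
APPEND 8: p_4 = 8·146317 + 8118 = 1178654, q_4 = 8·12130 + 673 = 97713 → 1178654/97713
APPEND 33: p_5 = 33·1178654 + 146317 = 39041899, q_5 = 33·97713 + 12130 = 3236659 → 39041899/3236659
APPEND 35: p_6 = 35·39041899 + 1178654 = 1367645119, q_6 = 35·3236659 + 97713 = 113380778 → 1367645119/113380778
APPEND 39: p_7 = 39·1367645119 + 39041899 = 53377201540, q_7 = 39·113380778 + 3236659 = 4425087001 → 53377201540/4425087001
APPEND 4: p_8 = 4·53377201540 + 1367645119 = 214876451279, q_8 = 4·4425087001 + 113380778 = 17813728782 → 214876451279/17813728782
APPEND 20: p_9 = 20·214876451279 + 53377201540 = 4350906227120, q_9 = 20·17813728782 + 4425087001 = 360699662641 → 4350906227120/360699662641
APPEND 32: p_10 = 32·4350906227120 + 214876451279 = 139443875719119, q_10 = 32·360699662641 + 17813728782 = 11560202933294 → 139443875719119/11560202933294
APPEND 12: p_11 = 12·139443875719119 + 4350906227120 = 1677677414856548, q_11 = 12·11560202933294 + 360699662641 = 139083134862169 → 1677677414856548/139083134862169
APPEND 20: p_12 = 20·1677677414856548 + 139443875719119 = 33692992172850079, q_12 = 20·139083134862169 + 11560202933294 = 2793222900176674 → 33692992172850079/2793222900176674
APPEND 15: p_13 = 15·33692992172850079 + 1677677414856548 = 507072560007607733, q_13 = 15·2793222900176674 + 139083134862169 = 42037426637512279 → 507072560007607733/42037426637512279
APPEND 1: p_14 = 1·507072560007607733 + 33692992172850079 = 540765552180457812, q_14 = 1·42037426637512279 + 2793222900176674 = 44830649537688953 → 540765552180457812/44830649537688953
APPEND 39: p_15 = 39·540765552180457812 + 507072560007607733 = 21596929095045462401, q_15 = 39·44830649537688953 + 42037426637512279 = 1790432758607381446 → 21596929095045462401/1790432758607381446
APPEND 18: p_16 = 18·21596929095045462401 + 540765552180457812 = 389285489262998781030, q_16 = 18·1790432758607381446 + 44830649537688953 = 32272620304470554981 → 389285489262998781030/32272620304470554981
APPEND 48: p_17 = 48·389285489262998781030 + 21596929095045462401 = 18707300413718986951841, q_17 = 48·32272620304470554981 + 1790432758607381446 = 1550876207373194020534 → 18707300413718986951841/1550876207373194020534
APPEND 39: p_18 = 39·18707300413718986951841 + 389285489262998781030 = 729974001624303489902829, q_18 = 39·1550876207373194020534 + 32272620304470554981 = 60516444707859037355807 → 729974001624303489902829/60516444707859037355807
APPEND 50: p_19 = 50·729974001624303489902829 + 18707300413718986951841 = 36517407381628893482093291, q_19 = 50·60516444707859037355807 + 1550876207373194020534 = 3027373111600325061810884 → 36517407381628893482093291/3027373111600325061810884

12/1
8118/673
146317/12130
1367645119/113380778
214876451279/17813728782
1677677414856548/139083134862169
540765552180457812/44830649537688953
18707300413718986951841/1550876207373194020534
729974001624303489902829/60516444707859037355807
36517407381628893482093291/3027373111600325061810884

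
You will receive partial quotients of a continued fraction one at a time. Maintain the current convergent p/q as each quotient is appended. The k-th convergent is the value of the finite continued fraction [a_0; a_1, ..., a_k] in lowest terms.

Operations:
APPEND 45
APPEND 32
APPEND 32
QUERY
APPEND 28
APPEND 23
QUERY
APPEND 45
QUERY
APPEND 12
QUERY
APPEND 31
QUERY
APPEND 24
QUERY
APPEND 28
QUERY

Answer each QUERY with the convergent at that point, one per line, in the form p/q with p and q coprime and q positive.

APPEND 45: p_0 = 45·1 + 0 = 45, q_0 = 45·0 + 1 = 1 → 45/1
APPEND 32: p_1 = 32·45 + 1 = 1441, q_1 = 32·1 + 0 = 32 → 1441/32
APPEND 32: p_2 = 32·1441 + 45 = 46157, q_2 = 32·32 + 1 = 1025 → 46157/1025
APPEND 28: p_3 = 28·46157 + 1441 = 1293837, q_3 = 28·1025 + 32 = 28732 → 1293837/28732
APPEND 23: p_4 = 23·1293837 + 46157 = 29804408, q_4 = 23·28732 + 1025 = 661861 → 29804408/661861
APPEND 45: p_5 = 45·29804408 + 1293837 = 1342492197, q_5 = 45·661861 + 28732 = 29812477 → 1342492197/29812477
APPEND 12: p_6 = 12·1342492197 + 29804408 = 16139710772, q_6 = 12·29812477 + 661861 = 358411585 → 16139710772/358411585
APPEND 31: p_7 = 31·16139710772 + 1342492197 = 501673526129, q_7 = 31·358411585 + 29812477 = 11140571612 → 501673526129/11140571612
APPEND 24: p_8 = 24·501673526129 + 16139710772 = 12056304337868, q_8 = 24·11140571612 + 358411585 = 267732130273 → 12056304337868/267732130273
APPEND 28: p_9 = 28·12056304337868 + 501673526129 = 338078194986433, q_9 = 28·267732130273 + 11140571612 = 7507640219256 → 338078194986433/7507640219256

46157/1025
29804408/661861
1342492197/29812477
16139710772/358411585
501673526129/11140571612
12056304337868/267732130273
338078194986433/7507640219256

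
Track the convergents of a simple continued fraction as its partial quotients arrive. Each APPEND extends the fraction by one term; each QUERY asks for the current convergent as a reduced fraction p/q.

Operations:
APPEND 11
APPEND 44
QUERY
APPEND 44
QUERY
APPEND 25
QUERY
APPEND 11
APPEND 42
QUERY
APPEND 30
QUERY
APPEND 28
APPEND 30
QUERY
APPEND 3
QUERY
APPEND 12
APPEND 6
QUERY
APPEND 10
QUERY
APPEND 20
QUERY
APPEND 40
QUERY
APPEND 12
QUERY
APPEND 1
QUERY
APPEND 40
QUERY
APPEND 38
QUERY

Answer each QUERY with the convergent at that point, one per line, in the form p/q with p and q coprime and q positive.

485/44
21351/1937
534260/48469
248259122/22522501
7453671871/676210126
6275985817171/569368390996
19036908523023/1727061579017
1427350237083705/129491705614217
14508221258930497/1316211163481370
291591775415693645/26453714975241617
11678179237886676297/1059464810173146050
140429742630055809209/12740031437052994217
152107921867942485506/13799496247226140267
6224746617347755229449/564719881326098604897
236692479381082641204568/21473154986638973126353

APPEND 11: p_0 = 11·1 + 0 = 11, q_0 = 11·0 + 1 = 1 → 11/1
APPEND 44: p_1 = 44·11 + 1 = 485, q_1 = 44·1 + 0 = 44 → 485/44
APPEND 44: p_2 = 44·485 + 11 = 21351, q_2 = 44·44 + 1 = 1937 → 21351/1937
APPEND 25: p_3 = 25·21351 + 485 = 534260, q_3 = 25·1937 + 44 = 48469 → 534260/48469
APPEND 11: p_4 = 11·534260 + 21351 = 5898211, q_4 = 11·48469 + 1937 = 535096 → 5898211/535096
APPEND 42: p_5 = 42·5898211 + 534260 = 248259122, q_5 = 42·535096 + 48469 = 22522501 → 248259122/22522501
APPEND 30: p_6 = 30·248259122 + 5898211 = 7453671871, q_6 = 30·22522501 + 535096 = 676210126 → 7453671871/676210126
APPEND 28: p_7 = 28·7453671871 + 248259122 = 208951071510, q_7 = 28·676210126 + 22522501 = 18956406029 → 208951071510/18956406029
APPEND 30: p_8 = 30·208951071510 + 7453671871 = 6275985817171, q_8 = 30·18956406029 + 676210126 = 569368390996 → 6275985817171/569368390996
APPEND 3: p_9 = 3·6275985817171 + 208951071510 = 19036908523023, q_9 = 3·569368390996 + 18956406029 = 1727061579017 → 19036908523023/1727061579017
APPEND 12: p_10 = 12·19036908523023 + 6275985817171 = 234718888093447, q_10 = 12·1727061579017 + 569368390996 = 21294107339200 → 234718888093447/21294107339200
APPEND 6: p_11 = 6·234718888093447 + 19036908523023 = 1427350237083705, q_11 = 6·21294107339200 + 1727061579017 = 129491705614217 → 1427350237083705/129491705614217
APPEND 10: p_12 = 10·1427350237083705 + 234718888093447 = 14508221258930497, q_12 = 10·129491705614217 + 21294107339200 = 1316211163481370 → 14508221258930497/1316211163481370
APPEND 20: p_13 = 20·14508221258930497 + 1427350237083705 = 291591775415693645, q_13 = 20·1316211163481370 + 129491705614217 = 26453714975241617 → 291591775415693645/26453714975241617
APPEND 40: p_14 = 40·291591775415693645 + 14508221258930497 = 11678179237886676297, q_14 = 40·26453714975241617 + 1316211163481370 = 1059464810173146050 → 11678179237886676297/1059464810173146050
APPEND 12: p_15 = 12·11678179237886676297 + 291591775415693645 = 140429742630055809209, q_15 = 12·1059464810173146050 + 26453714975241617 = 12740031437052994217 → 140429742630055809209/12740031437052994217
APPEND 1: p_16 = 1·140429742630055809209 + 11678179237886676297 = 152107921867942485506, q_16 = 1·12740031437052994217 + 1059464810173146050 = 13799496247226140267 → 152107921867942485506/13799496247226140267
APPEND 40: p_17 = 40·152107921867942485506 + 140429742630055809209 = 6224746617347755229449, q_17 = 40·13799496247226140267 + 12740031437052994217 = 564719881326098604897 → 6224746617347755229449/564719881326098604897
APPEND 38: p_18 = 38·6224746617347755229449 + 152107921867942485506 = 236692479381082641204568, q_18 = 38·564719881326098604897 + 13799496247226140267 = 21473154986638973126353 → 236692479381082641204568/21473154986638973126353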